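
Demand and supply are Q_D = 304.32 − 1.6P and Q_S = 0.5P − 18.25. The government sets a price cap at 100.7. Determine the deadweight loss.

918.39

In inverse form: demand P = 190.2 − 0.625Q, supply P = 36.5 + 2Q.
Competitive equilibrium: 190.2 − 0.625Q = 36.5 + 2Q → Q* = 58.5524, P* = 153.6048.
At the ceiling P = 100.7, quantity supplied = (100.7 − 36.5)/2 = 32.1.
Willingness to pay at Q' = 32.1: 190.2 − 0.625·32.1 = 170.1375.
ΔQ = 58.5524 − 32.1 = 26.4524; wedge = 170.1375 − 100.7 = 69.4375.
The triangle = ½ × 26.4524 × 69.4375 = 918.39.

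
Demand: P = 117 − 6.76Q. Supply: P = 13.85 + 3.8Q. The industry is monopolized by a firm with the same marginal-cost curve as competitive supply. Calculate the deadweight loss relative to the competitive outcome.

Competitive equilibrium: 117 − 6.76Q = 13.85 + 3.8Q → Q* = 9.76799, P* = 50.96837.
Marginal revenue: MR = 117 − 13.52Q. Set MR = MC: 117 − 13.52Q = 13.85 + 3.8Q → Q_m = 5.95554.
Price P_m = 117 − 6.76·5.95554 = 76.74055; MC(Q_m) = 13.85 + 3.8·5.95554 = 36.48105.
Competitive Q* = 9.76799, so ΔQ = 3.81245; wedge = 76.74055 − 36.48105 = 40.2595.
DWL = ½ × 3.81245 × 40.2595 = 76.74.

76.74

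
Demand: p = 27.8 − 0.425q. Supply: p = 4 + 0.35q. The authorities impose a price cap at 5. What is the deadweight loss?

300.61

Competitive equilibrium: 27.8 − 0.425q = 4 + 0.35q → q* = 30.7097, p* = 14.7484.
At the ceiling p = 5, quantity supplied = (5 − 4)/0.35 = 2.8571.
Willingness to pay at q' = 2.8571: 27.8 − 0.425·2.8571 = 26.5857.
Δq = 30.7097 − 2.8571 = 27.8526; wedge = 26.5857 − 5 = 21.5857.
Deadweight loss = ½ × 27.8526 × 21.5857 = 300.61.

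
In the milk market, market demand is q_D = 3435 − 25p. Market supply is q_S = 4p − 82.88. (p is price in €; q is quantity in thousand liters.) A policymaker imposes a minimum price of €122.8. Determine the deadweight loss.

€202.22 thousand

In inverse form: demand p = 137.4 − 0.04q, supply p = 20.72 + 0.25q.
Competitive equilibrium: 137.4 − 0.04q = 20.72 + 0.25q → q* = 402.3448, p* = 121.3062.
At the floor p = 122.8, quantity demanded = (137.4 − 122.8)/0.04 = 365.
Sellers' marginal cost at q' = 365: 20.72 + 0.25·365 = 111.97.
Δq = 402.3448 − 365 = 37.3448; wedge = 122.8 − 111.97 = 10.83.
Deadweight loss = ½ × 37.3448 × 10.83 = €202.22 thousand.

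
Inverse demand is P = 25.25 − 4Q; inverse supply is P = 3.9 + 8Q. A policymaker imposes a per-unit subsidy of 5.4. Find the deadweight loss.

Competitive equilibrium: 25.25 − 4Q = 3.9 + 8Q → Q* = 1.7792, P* = 18.1333.
The subsidy lowers effective supply by 5.4: P = 8Q − 1.5.
New quantity: 25.25 − 4Q = 8Q − 1.5 → Q' = 2.2292.
Overproduction ΔQ = 2.2292 − 1.7792 = 0.45; wedge = subsidy = 5.4.
The triangle = ½ × 0.45 × 5.4 = 1.215.

1.215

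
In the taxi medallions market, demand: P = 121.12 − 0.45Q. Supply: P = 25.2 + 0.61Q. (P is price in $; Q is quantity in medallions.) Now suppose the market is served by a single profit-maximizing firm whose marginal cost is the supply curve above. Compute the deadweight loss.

$385.44

Competitive equilibrium: 121.12 − 0.45Q = 25.2 + 0.61Q → Q* = 90.4906, P* = 80.3992.
Marginal revenue: MR = 121.12 − 0.9Q. Set MR = MC: 121.12 − 0.9Q = 25.2 + 0.61Q → Q_m = 63.5232.
Price P_m = 121.12 − 0.45·63.5232 = 92.5346; MC(Q_m) = 25.2 + 0.61·63.5232 = 63.9492.
Competitive Q* = 90.4906, so ΔQ = 26.9674; wedge = 92.5346 − 63.9492 = 28.5854.
Deadweight loss = ½ × 26.9674 × 28.5854 = $385.44.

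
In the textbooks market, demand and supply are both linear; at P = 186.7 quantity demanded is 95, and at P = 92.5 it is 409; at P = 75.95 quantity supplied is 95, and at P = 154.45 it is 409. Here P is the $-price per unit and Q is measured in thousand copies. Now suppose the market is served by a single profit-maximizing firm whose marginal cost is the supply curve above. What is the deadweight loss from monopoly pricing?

$3008.76 thousand

Demand slope = (92.5 − 186.7)/(409 − 95) = −0.3, so P = 215.2 − 0.3Q.
Supply slope = (154.45 − 75.95)/(409 − 95) = 0.25, so P = 52.2 + 0.25Q.
Competitive equilibrium: 215.2 − 0.3Q = 52.2 + 0.25Q → Q* = 296.3636, P* = 126.2909.
Marginal revenue: MR = 215.2 − 0.6Q. Set MR = MC: 215.2 − 0.6Q = 52.2 + 0.25Q → Q_m = 191.7647.
Price P_m = 215.2 − 0.3·191.7647 = 157.6706; MC(Q_m) = 52.2 + 0.25·191.7647 = 100.1412.
Competitive Q* = 296.3636, so ΔQ = 104.5989; wedge = 157.6706 − 100.1412 = 57.5294.
Welfare loss = ½ × 104.5989 × 57.5294 = $3008.76 thousand.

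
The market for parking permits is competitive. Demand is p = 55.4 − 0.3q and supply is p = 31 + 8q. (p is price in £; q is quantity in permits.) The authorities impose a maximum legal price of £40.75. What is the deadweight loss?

£12.29

Competitive equilibrium: 55.4 − 0.3q = 31 + 8q → q* = 2.9398, p* = 54.5181.
At the ceiling p = 40.75, quantity supplied = (40.75 − 31)/8 = 1.2188.
Willingness to pay at q' = 1.2188: 55.4 − 0.3·1.2188 = 55.0344.
Δq = 2.9398 − 1.2188 = 1.721; wedge = 55.0344 − 40.75 = 14.2844.
Deadweight loss = ½ × 1.721 × 14.2844 = £12.29.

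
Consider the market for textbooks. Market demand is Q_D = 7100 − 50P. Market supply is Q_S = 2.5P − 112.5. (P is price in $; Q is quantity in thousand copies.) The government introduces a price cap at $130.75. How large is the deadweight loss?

$57.71 thousand

In inverse form: demand P = 142 − 0.02Q, supply P = 45 + 0.4Q.
Competitive equilibrium: 142 − 0.02Q = 45 + 0.4Q → Q* = 230.9524, P* = 137.381.
At the ceiling P = 130.75, quantity supplied = (130.75 − 45)/0.4 = 214.375.
Willingness to pay at Q' = 214.375: 142 − 0.02·214.375 = 137.7125.
ΔQ = 230.9524 − 214.375 = 16.5774; wedge = 137.7125 − 130.75 = 6.9625.
DWL = ½ × 16.5774 × 6.9625 = $57.71 thousand.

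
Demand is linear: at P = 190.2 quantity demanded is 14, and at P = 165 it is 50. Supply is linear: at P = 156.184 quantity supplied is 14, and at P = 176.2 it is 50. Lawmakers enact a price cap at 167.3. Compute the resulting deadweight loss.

31.57

Demand slope = (165 − 190.2)/(50 − 14) = −0.7, so P = 200 − 0.7Q.
Supply slope = (176.2 − 156.184)/(50 − 14) = 0.556, so P = 148.4 + 0.556Q.
Competitive equilibrium: 200 − 0.7Q = 148.4 + 0.556Q → Q* = 41.0828, P* = 171.242.
At the ceiling P = 167.3, quantity supplied = (167.3 − 148.4)/0.556 = 33.9928.
Willingness to pay at Q' = 33.9928: 200 − 0.7·33.9928 = 176.205.
ΔQ = 41.0828 − 33.9928 = 7.09; wedge = 176.205 − 167.3 = 8.905.
Welfare loss = ½ × 7.09 × 8.905 = 31.57.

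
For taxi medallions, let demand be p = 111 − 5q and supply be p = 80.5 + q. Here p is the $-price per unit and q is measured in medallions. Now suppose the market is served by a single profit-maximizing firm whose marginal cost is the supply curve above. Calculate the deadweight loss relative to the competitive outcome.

$16.02

Competitive equilibrium: 111 − 5q = 80.5 + q → q* = 5.0833, p* = 85.5833.
Marginal revenue: MR = 111 − 10q. Set MR = MC: 111 − 10q = 80.5 + q → q_m = 2.7727.
Price p_m = 111 − 5·2.7727 = 97.1365; MC(q_m) = 80.5 + 1·2.7727 = 83.2727.
Competitive q* = 5.0833, so Δq = 2.3106; wedge = 97.1365 − 83.2727 = 13.8638.
Deadweight loss = ½ × 2.3106 × 13.8638 = $16.02.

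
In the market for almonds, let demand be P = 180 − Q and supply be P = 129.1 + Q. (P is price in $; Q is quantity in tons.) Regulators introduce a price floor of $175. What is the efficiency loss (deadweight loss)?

$418.20

Competitive equilibrium: 180 − Q = 129.1 + Q → Q* = 25.45, P* = 154.55.
At the floor P = 175, quantity demanded = (180 − 175)/1 = 5.
Sellers' marginal cost at Q' = 5: 129.1 + 1·5 = 134.1.
ΔQ = 25.45 − 5 = 20.45; wedge = 175 − 134.1 = 40.9.
Deadweight loss = ½ × 20.45 × 40.9 = $418.20.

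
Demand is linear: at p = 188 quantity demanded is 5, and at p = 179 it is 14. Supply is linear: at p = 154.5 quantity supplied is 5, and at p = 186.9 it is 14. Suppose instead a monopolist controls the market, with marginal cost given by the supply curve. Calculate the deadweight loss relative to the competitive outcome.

Demand slope = (179 − 188)/(14 − 5) = −1, so p = 193 − q.
Supply slope = (186.9 − 154.5)/(14 − 5) = 3.6, so p = 136.5 + 3.6q.
Competitive equilibrium: 193 − q = 136.5 + 3.6q → q* = 12.2826, p* = 180.7174.
Marginal revenue: MR = 193 − 2q. Set MR = MC: 193 − 2q = 136.5 + 3.6q → q_m = 10.0893.
Price p_m = 193 − 1·10.0893 = 182.9107; MC(q_m) = 136.5 + 3.6·10.0893 = 172.8215.
Competitive q* = 12.2826, so Δq = 2.1933; wedge = 182.9107 − 172.8215 = 10.0892.
Welfare loss = ½ × 2.1933 × 10.0892 = 11.06.

11.06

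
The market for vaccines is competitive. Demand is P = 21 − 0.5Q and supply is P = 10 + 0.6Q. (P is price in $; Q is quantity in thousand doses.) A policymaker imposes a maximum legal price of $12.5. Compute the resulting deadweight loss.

$18.72 thousand

Competitive equilibrium: 21 − 0.5Q = 10 + 0.6Q → Q* = 10, P* = 16.
At the ceiling P = 12.5, quantity supplied = (12.5 − 10)/0.6 = 4.1667.
Willingness to pay at Q' = 4.1667: 21 − 0.5·4.1667 = 18.9167.
ΔQ = 10 − 4.1667 = 5.8333; wedge = 18.9167 − 12.5 = 6.4167.
DWL = ½ × 5.8333 × 6.4167 = $18.72 thousand.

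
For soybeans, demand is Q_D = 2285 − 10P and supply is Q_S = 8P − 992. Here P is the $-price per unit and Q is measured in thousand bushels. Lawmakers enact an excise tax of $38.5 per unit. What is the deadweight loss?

In inverse form: demand P = 228.5 − 0.1Q, supply P = 124 + 0.125Q.
Competitive equilibrium: 228.5 − 0.1Q = 124 + 0.125Q → Q* = 464.4444, P* = 182.0556.
With the tax, the buyer price exceeds the seller price by 38.5: (228.5 − 0.1Q) − (124 + 0.125Q) = 38.5 → Q' = 293.3333.
ΔQ = 464.4444 − 293.3333 = 171.1111; the wedge equals the tax, 38.5.
Deadweight loss = ½ × 171.1111 × 38.5 = $3293.89 thousand.

$3293.89 thousand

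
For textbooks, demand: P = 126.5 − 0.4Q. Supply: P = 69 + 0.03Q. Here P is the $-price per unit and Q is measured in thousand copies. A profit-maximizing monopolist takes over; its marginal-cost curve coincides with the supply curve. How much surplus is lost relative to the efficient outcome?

Competitive equilibrium: 126.5 − 0.4Q = 69 + 0.03Q → Q* = 133.7209, P* = 73.0116.
Marginal revenue: MR = 126.5 − 0.8Q. Set MR = MC: 126.5 − 0.8Q = 69 + 0.03Q → Q_m = 69.2771.
Price P_m = 126.5 − 0.4·69.2771 = 98.7892; MC(Q_m) = 69 + 0.03·69.2771 = 71.0783.
Competitive Q* = 133.7209, so ΔQ = 64.4438; wedge = 98.7892 − 71.0783 = 27.7109.
Welfare loss = ½ × 64.4438 × 27.7109 = $892.90 thousand.

$892.90 thousand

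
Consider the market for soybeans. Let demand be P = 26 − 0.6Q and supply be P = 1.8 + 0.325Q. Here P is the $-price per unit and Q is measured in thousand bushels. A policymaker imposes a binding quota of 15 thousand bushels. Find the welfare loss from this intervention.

$57.62 thousand

Competitive equilibrium: 26 − 0.6Q = 1.8 + 0.325Q → Q* = 26.1622, P* = 10.3027.
At Q = 15: demand price = 26 − 0.6·15 = 17; supply price = 1.8 + 0.325·15 = 6.675.
ΔQ = 26.1622 − 15 = 11.1622; wedge = 17 − 6.675 = 10.325.
DWL = ½ × 11.1622 × 10.325 = $57.62 thousand.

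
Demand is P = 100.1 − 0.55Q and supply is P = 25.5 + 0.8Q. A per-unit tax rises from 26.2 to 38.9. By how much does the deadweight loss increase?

Competitive equilibrium: 100.1 − 0.55Q = 25.5 + 0.8Q → Q* = 55.2593, P* = 69.7074.
For a per-unit tax t: ΔQ = t/1.35, so DWL = ½·t·(t/1.35) = t²/2.7.
At t = 26.2: DWL = 254.237. At t = 38.9: DWL = 560.448.
Increase = 560.448 − 254.237 = 306.21.

306.21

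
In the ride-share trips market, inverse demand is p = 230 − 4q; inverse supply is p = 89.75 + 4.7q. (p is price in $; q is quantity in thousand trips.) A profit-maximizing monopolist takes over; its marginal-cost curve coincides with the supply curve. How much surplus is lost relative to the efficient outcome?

Competitive equilibrium: 230 − 4q = 89.75 + 4.7q → q* = 16.1207, p* = 165.5172.
Marginal revenue: MR = 230 − 8q. Set MR = MC: 230 − 8q = 89.75 + 4.7q → q_m = 11.0433.
Price p_m = 230 − 4·11.0433 = 185.8268; MC(q_m) = 89.75 + 4.7·11.0433 = 141.6535.
Competitive q* = 16.1207, so Δq = 5.0774; wedge = 185.8268 − 141.6535 = 44.1733.
Welfare loss = ½ × 5.0774 × 44.1733 = $112.14 thousand.

$112.14 thousand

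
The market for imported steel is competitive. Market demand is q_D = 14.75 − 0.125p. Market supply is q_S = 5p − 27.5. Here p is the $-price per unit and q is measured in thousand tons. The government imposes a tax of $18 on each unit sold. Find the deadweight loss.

In inverse form: demand p = 118 − 8q, supply p = 5.5 + 0.2q.
Competitive equilibrium: 118 − 8q = 5.5 + 0.2q → q* = 13.7195, p* = 8.2439.
With the tax, the buyer price exceeds the seller price by 18: (118 − 8q) − (5.5 + 0.2q) = 18 → q' = 11.5244.
Δq = 13.7195 − 11.5244 = 2.1951; the wedge equals the tax, 18.
Deadweight loss = ½ × 2.1951 × 18 = $19.76 thousand.

$19.76 thousand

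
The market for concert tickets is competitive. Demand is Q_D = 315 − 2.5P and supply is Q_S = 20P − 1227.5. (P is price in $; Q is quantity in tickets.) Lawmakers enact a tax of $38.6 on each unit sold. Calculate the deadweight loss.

In inverse form: demand P = 126 − 0.4Q, supply P = 61.375 + 0.05Q.
Competitive equilibrium: 126 − 0.4Q = 61.375 + 0.05Q → Q* = 143.6111, P* = 68.5556.
With the tax, the buyer price exceeds the seller price by 38.6: (126 − 0.4Q) − (61.375 + 0.05Q) = 38.6 → Q' = 57.8333.
ΔQ = 143.6111 − 57.8333 = 85.7778; the wedge equals the tax, 38.6.
DWL = ½ × 85.7778 × 38.6 = $1655.51.

$1655.51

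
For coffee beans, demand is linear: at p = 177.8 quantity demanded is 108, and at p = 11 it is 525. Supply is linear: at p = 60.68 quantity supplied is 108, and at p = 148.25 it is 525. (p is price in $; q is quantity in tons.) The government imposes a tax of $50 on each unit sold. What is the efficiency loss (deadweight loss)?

$2049.18

Demand slope = (11 − 177.8)/(525 − 108) = −0.4, so p = 221 − 0.4q.
Supply slope = (148.25 − 60.68)/(525 − 108) = 0.21, so p = 38 + 0.21q.
Competitive equilibrium: 221 − 0.4q = 38 + 0.21q → q* = 300, p* = 101.
With the tax, the buyer price exceeds the seller price by 50: (221 − 0.4q) − (38 + 0.21q) = 50 → q' = 218.0328.
Δq = 300 − 218.0328 = 81.9672; the wedge equals the tax, 50.
The triangle = ½ × 81.9672 × 50 = $2049.18.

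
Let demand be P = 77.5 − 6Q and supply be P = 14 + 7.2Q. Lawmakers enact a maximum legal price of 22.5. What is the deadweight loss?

Competitive equilibrium: 77.5 − 6Q = 14 + 7.2Q → Q* = 4.8106, P* = 48.6364.
At the ceiling P = 22.5, quantity supplied = (22.5 − 14)/7.2 = 1.1806.
Willingness to pay at Q' = 1.1806: 77.5 − 6·1.1806 = 70.4164.
ΔQ = 4.8106 − 1.1806 = 3.63; wedge = 70.4164 − 22.5 = 47.9164.
Welfare loss = ½ × 3.63 × 47.9164 = 86.97.

86.97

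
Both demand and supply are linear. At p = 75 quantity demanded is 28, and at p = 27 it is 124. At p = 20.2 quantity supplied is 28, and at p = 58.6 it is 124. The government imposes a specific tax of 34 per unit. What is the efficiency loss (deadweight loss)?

642.22

Demand slope = (27 − 75)/(124 − 28) = −0.5, so p = 89 − 0.5q.
Supply slope = (58.6 − 20.2)/(124 − 28) = 0.4, so p = 9 + 0.4q.
Competitive equilibrium: 89 − 0.5q = 9 + 0.4q → q* = 88.8889, p* = 44.5556.
With the tax, the buyer price exceeds the seller price by 34: (89 − 0.5q) − (9 + 0.4q) = 34 → q' = 51.1111.
Δq = 88.8889 − 51.1111 = 37.7778; the wedge equals the tax, 34.
DWL = ½ × 37.7778 × 34 = 642.22.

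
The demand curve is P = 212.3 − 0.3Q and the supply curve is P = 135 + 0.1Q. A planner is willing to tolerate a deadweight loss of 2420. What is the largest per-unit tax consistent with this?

44

Competitive equilibrium: 212.3 − 0.3Q = 135 + 0.1Q → Q* = 193.25, P* = 154.325.
A tax t gives ΔQ = t/0.4 and wedge t, so DWL = t²/0.8.
t²/0.8 = 2420 → t² = 1936 → t = 44.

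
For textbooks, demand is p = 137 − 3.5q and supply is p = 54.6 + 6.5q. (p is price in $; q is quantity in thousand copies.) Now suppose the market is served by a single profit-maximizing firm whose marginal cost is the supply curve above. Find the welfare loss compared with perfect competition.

$22.82 thousand

Competitive equilibrium: 137 − 3.5q = 54.6 + 6.5q → q* = 8.24, p* = 108.16.
Marginal revenue: MR = 137 − 7q. Set MR = MC: 137 − 7q = 54.6 + 6.5q → q_m = 6.1037.
Price p_m = 137 − 3.5·6.1037 = 115.6371; MC(q_m) = 54.6 + 6.5·6.1037 = 94.2741.
Competitive q* = 8.24, so Δq = 2.1363; wedge = 115.6371 − 94.2741 = 21.363.
Welfare loss = ½ × 2.1363 × 21.363 = $22.82 thousand.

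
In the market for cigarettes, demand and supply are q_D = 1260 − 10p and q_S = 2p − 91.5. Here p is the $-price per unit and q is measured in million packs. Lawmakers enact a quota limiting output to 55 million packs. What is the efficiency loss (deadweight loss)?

In inverse form: demand p = 126 − 0.1q, supply p = 45.75 + 0.5q.
Competitive equilibrium: 126 − 0.1q = 45.75 + 0.5q → q* = 133.75, p* = 112.625.
At q = 55: demand price = 126 − 0.1·55 = 120.5; supply price = 45.75 + 0.5·55 = 73.25.
Δq = 133.75 − 55 = 78.75; wedge = 120.5 − 73.25 = 47.25.
DWL = ½ × 78.75 × 47.25 = $1860.47 million.

$1860.47 million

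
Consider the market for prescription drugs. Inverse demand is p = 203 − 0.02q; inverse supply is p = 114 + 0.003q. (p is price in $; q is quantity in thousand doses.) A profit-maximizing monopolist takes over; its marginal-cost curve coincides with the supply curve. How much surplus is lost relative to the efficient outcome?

Competitive equilibrium: 203 − 0.02q = 114 + 0.003q → q* = 3869.56522, p* = 125.6087.
Marginal revenue: MR = 203 − 0.04q. Set MR = MC: 203 − 0.04q = 114 + 0.003q → q_m = 2069.76744.
Price p_m = 203 − 0.02·2069.76744 = 161.60465; MC(q_m) = 114 + 0.003·2069.76744 = 120.2093.
Competitive q* = 3869.56522, so Δq = 1799.79778; wedge = 161.60465 − 120.2093 = 41.39535.
Deadweight loss = ½ × 1799.79778 × 41.39535 = $37251.63 thousand.

$37251.63 thousand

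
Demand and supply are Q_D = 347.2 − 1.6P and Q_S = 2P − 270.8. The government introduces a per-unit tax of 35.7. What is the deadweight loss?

In inverse form: demand P = 217 − 0.625Q, supply P = 135.4 + 0.5Q.
Competitive equilibrium: 217 − 0.625Q = 135.4 + 0.5Q → Q* = 72.5333, P* = 171.6667.
With the tax, the buyer price exceeds the seller price by 35.7: (217 − 0.625Q) − (135.4 + 0.5Q) = 35.7 → Q' = 40.8.
ΔQ = 72.5333 − 40.8 = 31.7333; the wedge equals the tax, 35.7.
Welfare loss = ½ × 31.7333 × 35.7 = 566.44.

566.44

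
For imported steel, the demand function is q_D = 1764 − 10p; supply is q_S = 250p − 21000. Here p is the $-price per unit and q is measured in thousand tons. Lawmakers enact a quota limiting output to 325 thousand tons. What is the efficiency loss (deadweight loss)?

In inverse form: demand p = 176.4 − 0.1q, supply p = 84 + 0.004q.
Competitive equilibrium: 176.4 − 0.1q = 84 + 0.004q → q* = 888.4615, p* = 87.5538.
At q = 325: demand price = 176.4 − 0.1·325 = 143.9; supply price = 84 + 0.004·325 = 85.3.
Δq = 888.4615 − 325 = 563.4615; wedge = 143.9 − 85.3 = 58.6.
DWL = ½ × 563.4615 × 58.6 = $16509.42 thousand.

$16509.42 thousand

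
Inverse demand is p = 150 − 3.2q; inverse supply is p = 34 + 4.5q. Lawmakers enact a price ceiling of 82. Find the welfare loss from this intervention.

Competitive equilibrium: 150 − 3.2q = 34 + 4.5q → q* = 15.0649, p* = 101.7922.
At the ceiling p = 82, quantity supplied = (82 − 34)/4.5 = 10.6667.
Willingness to pay at q' = 10.6667: 150 − 3.2·10.6667 = 115.8666.
Δq = 15.0649 − 10.6667 = 4.3982; wedge = 115.8666 − 82 = 33.8666.
The triangle = ½ × 4.3982 × 33.8666 = 74.48.

74.48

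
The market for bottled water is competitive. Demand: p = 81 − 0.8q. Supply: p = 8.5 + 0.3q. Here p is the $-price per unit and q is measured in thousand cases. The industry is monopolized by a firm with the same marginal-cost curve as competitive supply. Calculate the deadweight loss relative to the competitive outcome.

$423.57 thousand

Competitive equilibrium: 81 − 0.8q = 8.5 + 0.3q → q* = 65.9091, p* = 28.2727.
Marginal revenue: MR = 81 − 1.6q. Set MR = MC: 81 − 1.6q = 8.5 + 0.3q → q_m = 38.1579.
Price p_m = 81 − 0.8·38.1579 = 50.4737; MC(q_m) = 8.5 + 0.3·38.1579 = 19.9474.
Competitive q* = 65.9091, so Δq = 27.7512; wedge = 50.4737 − 19.9474 = 30.5263.
Welfare loss = ½ × 27.7512 × 30.5263 = $423.57 thousand.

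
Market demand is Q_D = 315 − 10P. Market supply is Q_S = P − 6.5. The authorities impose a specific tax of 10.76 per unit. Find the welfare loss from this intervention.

52.63

In inverse form: demand P = 31.5 − 0.1Q, supply P = 6.5 + Q.
Competitive equilibrium: 31.5 − 0.1Q = 6.5 + Q → Q* = 22.7273, P* = 29.2273.
With the tax, the buyer price exceeds the seller price by 10.76: (31.5 − 0.1Q) − (6.5 + Q) = 10.76 → Q' = 12.9455.
ΔQ = 22.7273 − 12.9455 = 9.7818; the wedge equals the tax, 10.76.
DWL = ½ × 9.7818 × 10.76 = 52.63.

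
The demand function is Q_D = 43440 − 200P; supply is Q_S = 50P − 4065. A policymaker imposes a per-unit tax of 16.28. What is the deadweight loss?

In inverse form: demand P = 217.2 − 0.005Q, supply P = 81.3 + 0.02Q.
Competitive equilibrium: 217.2 − 0.005Q = 81.3 + 0.02Q → Q* = 5436, P* = 190.02.
With the tax, the buyer price exceeds the seller price by 16.28: (217.2 − 0.005Q) − (81.3 + 0.02Q) = 16.28 → Q' = 4784.8.
ΔQ = 5436 − 4784.8 = 651.2; the wedge equals the tax, 16.28.
Welfare loss = ½ × 651.2 × 16.28 = 5300.768.

5300.768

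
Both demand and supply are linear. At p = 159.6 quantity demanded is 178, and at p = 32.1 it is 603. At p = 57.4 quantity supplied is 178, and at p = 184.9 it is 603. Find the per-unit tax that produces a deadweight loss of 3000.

60

Demand slope = (32.1 − 159.6)/(603 − 178) = −0.3, so p = 213 − 0.3q.
Supply slope = (184.9 − 57.4)/(603 − 178) = 0.3, so p = 4 + 0.3q.
Competitive equilibrium: 213 − 0.3q = 4 + 0.3q → q* = 348.3333, p* = 108.5.
A tax t gives Δq = t/0.6 and wedge t, so DWL = t²/1.2.
t²/1.2 = 3000 → t² = 3600 → t = 60.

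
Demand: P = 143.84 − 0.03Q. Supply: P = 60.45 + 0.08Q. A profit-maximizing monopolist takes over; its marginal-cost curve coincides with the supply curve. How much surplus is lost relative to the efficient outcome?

1451.42

Competitive equilibrium: 143.84 − 0.03Q = 60.45 + 0.08Q → Q* = 758.0909, P* = 121.0973.
Marginal revenue: MR = 143.84 − 0.06Q. Set MR = MC: 143.84 − 0.06Q = 60.45 + 0.08Q → Q_m = 595.6429.
Price P_m = 143.84 − 0.03·595.6429 = 125.9707; MC(Q_m) = 60.45 + 0.08·595.6429 = 108.1014.
Competitive Q* = 758.0909, so ΔQ = 162.448; wedge = 125.9707 − 108.1014 = 17.8693.
DWL = ½ × 162.448 × 17.8693 = 1451.42.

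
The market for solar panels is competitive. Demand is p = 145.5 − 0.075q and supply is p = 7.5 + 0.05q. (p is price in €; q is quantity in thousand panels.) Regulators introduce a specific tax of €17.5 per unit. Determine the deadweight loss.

€1225 thousand

Competitive equilibrium: 145.5 − 0.075q = 7.5 + 0.05q → q* = 1104, p* = 62.7.
With the tax, the buyer price exceeds the seller price by 17.5: (145.5 − 0.075q) − (7.5 + 0.05q) = 17.5 → q' = 964.
Δq = 1104 − 964 = 140; the wedge equals the tax, 17.5.
DWL = ½ × 140 × 17.5 = €1225 thousand.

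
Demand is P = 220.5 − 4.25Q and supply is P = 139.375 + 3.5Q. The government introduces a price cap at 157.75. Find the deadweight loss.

105.50

Competitive equilibrium: 220.5 − 4.25Q = 139.375 + 3.5Q → Q* = 10.4677, P* = 176.0121.
At the ceiling P = 157.75, quantity supplied = (157.75 − 139.375)/3.5 = 5.25.
Willingness to pay at Q' = 5.25: 220.5 − 4.25·5.25 = 198.1875.
ΔQ = 10.4677 − 5.25 = 5.2177; wedge = 198.1875 − 157.75 = 40.4375.
DWL = ½ × 5.2177 × 40.4375 = 105.50.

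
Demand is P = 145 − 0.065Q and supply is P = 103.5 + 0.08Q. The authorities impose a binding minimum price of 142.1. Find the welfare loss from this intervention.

Competitive equilibrium: 145 − 0.065Q = 103.5 + 0.08Q → Q* = 286.2069, P* = 126.3966.
At the floor P = 142.1, quantity demanded = (145 − 142.1)/0.065 = 44.6154.
Sellers' marginal cost at Q' = 44.6154: 103.5 + 0.08·44.6154 = 107.0692.
ΔQ = 286.2069 − 44.6154 = 241.5915; wedge = 142.1 − 107.0692 = 35.0308.
The triangle = ½ × 241.5915 × 35.0308 = 4231.57.

4231.57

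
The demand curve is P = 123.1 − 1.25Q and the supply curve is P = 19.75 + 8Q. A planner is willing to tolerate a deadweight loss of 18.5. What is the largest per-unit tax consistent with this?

18.5

Competitive equilibrium: 123.1 − 1.25Q = 19.75 + 8Q → Q* = 11.173, P* = 109.1338.
A tax t gives ΔQ = t/9.25 and wedge t, so DWL = t²/18.5.
t²/18.5 = 18.5 → t² = 342.25 → t = 18.5.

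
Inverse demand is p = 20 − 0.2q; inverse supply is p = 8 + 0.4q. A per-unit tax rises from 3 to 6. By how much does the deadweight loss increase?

Competitive equilibrium: 20 − 0.2q = 8 + 0.4q → q* = 20, p* = 16.
For a per-unit tax t: Δq = t/0.6, so DWL = ½·t·(t/0.6) = t²/1.2.
At t = 3: DWL = 7.5. At t = 6: DWL = 30.
Increase = 30 − 7.5 = 22.50.

22.50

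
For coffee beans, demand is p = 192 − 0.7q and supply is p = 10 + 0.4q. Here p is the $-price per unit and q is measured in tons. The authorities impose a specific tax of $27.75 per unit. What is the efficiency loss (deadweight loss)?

Competitive equilibrium: 192 − 0.7q = 10 + 0.4q → q* = 165.4545, p* = 76.1818.
With the tax, the buyer price exceeds the seller price by 27.75: (192 − 0.7q) − (10 + 0.4q) = 27.75 → q' = 140.2273.
Δq = 165.4545 − 140.2273 = 25.2272; the wedge equals the tax, 27.75.
The triangle = ½ × 25.2272 × 27.75 = $350.03.

$350.03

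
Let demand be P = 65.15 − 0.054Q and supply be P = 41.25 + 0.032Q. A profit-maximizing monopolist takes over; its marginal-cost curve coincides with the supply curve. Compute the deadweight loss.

Competitive equilibrium: 65.15 − 0.054Q = 41.25 + 0.032Q → Q* = 277.907, P* = 50.143.
Marginal revenue: MR = 65.15 − 0.108Q. Set MR = MC: 65.15 − 0.108Q = 41.25 + 0.032Q → Q_m = 170.7143.
Price P_m = 65.15 − 0.054·170.7143 = 55.9314; MC(Q_m) = 41.25 + 0.032·170.7143 = 46.7129.
Competitive Q* = 277.907, so ΔQ = 107.1927; wedge = 55.9314 − 46.7129 = 9.2185.
The triangle = ½ × 107.1927 × 9.2185 = 494.08.

494.08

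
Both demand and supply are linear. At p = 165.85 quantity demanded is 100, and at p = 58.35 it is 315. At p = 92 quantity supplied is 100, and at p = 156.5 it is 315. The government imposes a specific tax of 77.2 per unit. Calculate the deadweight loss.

Demand slope = (58.35 − 165.85)/(315 − 100) = −0.5, so p = 215.85 − 0.5q.
Supply slope = (156.5 − 92)/(315 − 100) = 0.3, so p = 62 + 0.3q.
Competitive equilibrium: 215.85 − 0.5q = 62 + 0.3q → q* = 192.3125, p* = 119.6938.
With the tax, the buyer price exceeds the seller price by 77.2: (215.85 − 0.5q) − (62 + 0.3q) = 77.2 → q' = 95.8125.
Δq = 192.3125 − 95.8125 = 96.5; the wedge equals the tax, 77.2.
Welfare loss = ½ × 96.5 × 77.2 = 3724.90.

3724.90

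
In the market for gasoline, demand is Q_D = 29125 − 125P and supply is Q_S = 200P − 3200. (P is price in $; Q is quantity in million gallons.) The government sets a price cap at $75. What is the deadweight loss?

$155575.38 million

In inverse form: demand P = 233 − 0.008Q, supply P = 16 + 0.005Q.
Competitive equilibrium: 233 − 0.008Q = 16 + 0.005Q → Q* = 16692.3077, P* = 99.4615.
At the ceiling P = 75, quantity supplied = (75 − 16)/0.005 = 11800.
Willingness to pay at Q' = 11800: 233 − 0.008·11800 = 138.6.
ΔQ = 16692.3077 − 11800 = 4892.3077; wedge = 138.6 − 75 = 63.6.
Deadweight loss = ½ × 4892.3077 × 63.6 = $155575.38 million.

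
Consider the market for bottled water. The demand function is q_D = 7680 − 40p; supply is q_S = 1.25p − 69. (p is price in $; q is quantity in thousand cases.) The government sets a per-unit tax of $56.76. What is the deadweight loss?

In inverse form: demand p = 192 − 0.025q, supply p = 55.2 + 0.8q.
Competitive equilibrium: 192 − 0.025q = 55.2 + 0.8q → q* = 165.8182, p* = 187.8545.
With the tax, the buyer price exceeds the seller price by 56.76: (192 − 0.025q) − (55.2 + 0.8q) = 56.76 → q' = 97.0182.
Δq = 165.8182 − 97.0182 = 68.8; the wedge equals the tax, 56.76.
Welfare loss = ½ × 68.8 × 56.76 = $1952.544 thousand.

$1952.544 thousand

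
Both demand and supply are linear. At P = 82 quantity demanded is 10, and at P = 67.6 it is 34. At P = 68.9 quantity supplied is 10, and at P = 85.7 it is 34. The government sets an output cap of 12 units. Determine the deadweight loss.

42.40

Demand slope = (67.6 − 82)/(34 − 10) = −0.6, so P = 88 − 0.6Q.
Supply slope = (85.7 − 68.9)/(34 − 10) = 0.7, so P = 61.9 + 0.7Q.
Competitive equilibrium: 88 − 0.6Q = 61.9 + 0.7Q → Q* = 20.0769, P* = 75.9538.
At Q = 12: demand price = 88 − 0.6·12 = 80.8; supply price = 61.9 + 0.7·12 = 70.3.
ΔQ = 20.0769 − 12 = 8.0769; wedge = 80.8 − 70.3 = 10.5.
The triangle = ½ × 8.0769 × 10.5 = 42.40.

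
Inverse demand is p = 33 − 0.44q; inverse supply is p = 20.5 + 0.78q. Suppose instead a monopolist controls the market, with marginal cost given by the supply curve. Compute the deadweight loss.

4.50

Competitive equilibrium: 33 − 0.44q = 20.5 + 0.78q → q* = 10.2459, p* = 28.4918.
Marginal revenue: MR = 33 − 0.88q. Set MR = MC: 33 − 0.88q = 20.5 + 0.78q → q_m = 7.5301.
Price p_m = 33 − 0.44·7.5301 = 29.6868; MC(q_m) = 20.5 + 0.78·7.5301 = 26.3735.
Competitive q* = 10.2459, so Δq = 2.7158; wedge = 29.6868 − 26.3735 = 3.3133.
DWL = ½ × 2.7158 × 3.3133 = 4.50.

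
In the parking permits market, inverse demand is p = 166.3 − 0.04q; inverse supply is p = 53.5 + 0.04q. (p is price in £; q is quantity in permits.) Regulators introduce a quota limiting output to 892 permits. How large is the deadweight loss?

£10732.96

Competitive equilibrium: 166.3 − 0.04q = 53.5 + 0.04q → q* = 1410, p* = 109.9.
At q = 892: demand price = 166.3 − 0.04·892 = 130.62; supply price = 53.5 + 0.04·892 = 89.18.
Δq = 1410 − 892 = 518; wedge = 130.62 − 89.18 = 41.44.
The triangle = ½ × 518 × 41.44 = £10732.96.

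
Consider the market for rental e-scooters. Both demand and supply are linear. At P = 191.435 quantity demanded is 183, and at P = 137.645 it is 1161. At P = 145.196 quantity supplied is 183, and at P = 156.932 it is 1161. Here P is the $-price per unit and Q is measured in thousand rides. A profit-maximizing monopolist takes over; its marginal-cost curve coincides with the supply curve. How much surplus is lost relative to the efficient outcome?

Demand slope = (137.645 − 191.435)/(1161 − 183) = −0.055, so P = 201.5 − 0.055Q.
Supply slope = (156.932 − 145.196)/(1161 − 183) = 0.012, so P = 143 + 0.012Q.
Competitive equilibrium: 201.5 − 0.055Q = 143 + 0.012Q → Q* = 873.13433, P* = 153.47761.
Marginal revenue: MR = 201.5 − 0.11Q. Set MR = MC: 201.5 − 0.11Q = 143 + 0.012Q → Q_m = 479.5082.
Price P_m = 201.5 − 0.055·479.5082 = 175.12705; MC(Q_m) = 143 + 0.012·479.5082 = 148.7541.
Competitive Q* = 873.13433, so ΔQ = 393.62613; wedge = 175.12705 − 148.7541 = 26.37295.
The triangle = ½ × 393.62613 × 26.37295 = $5190.54 thousand.

$5190.54 thousand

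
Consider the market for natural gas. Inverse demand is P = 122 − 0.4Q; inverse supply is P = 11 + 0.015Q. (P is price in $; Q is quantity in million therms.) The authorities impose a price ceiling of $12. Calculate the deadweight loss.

Competitive equilibrium: 122 − 0.4Q = 11 + 0.015Q → Q* = 267.4699, P* = 15.012.
At the ceiling P = 12, quantity supplied = (12 − 11)/0.015 = 66.6667.
Willingness to pay at Q' = 66.6667: 122 − 0.4·66.6667 = 95.3333.
ΔQ = 267.4699 − 66.6667 = 200.8032; wedge = 95.3333 − 12 = 83.3333.
The triangle = ½ × 200.8032 × 83.3333 = $8366.80 million.

$8366.80 million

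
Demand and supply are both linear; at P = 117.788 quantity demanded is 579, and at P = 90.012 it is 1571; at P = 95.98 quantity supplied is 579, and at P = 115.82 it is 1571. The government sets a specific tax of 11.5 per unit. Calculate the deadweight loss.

1377.60

Demand slope = (90.012 − 117.788)/(1571 − 579) = −0.028, so P = 134 − 0.028Q.
Supply slope = (115.82 − 95.98)/(1571 − 579) = 0.02, so P = 84.4 + 0.02Q.
Competitive equilibrium: 134 − 0.028Q = 84.4 + 0.02Q → Q* = 1033.3333, P* = 105.0667.
With the tax, the buyer price exceeds the seller price by 11.5: (134 − 0.028Q) − (84.4 + 0.02Q) = 11.5 → Q' = 793.75.
ΔQ = 1033.3333 − 793.75 = 239.5833; the wedge equals the tax, 11.5.
Deadweight loss = ½ × 239.5833 × 11.5 = 1377.60.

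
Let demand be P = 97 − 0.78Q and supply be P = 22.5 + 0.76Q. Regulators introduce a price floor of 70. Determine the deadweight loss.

Competitive equilibrium: 97 − 0.78Q = 22.5 + 0.76Q → Q* = 48.3766, P* = 59.2662.
At the floor P = 70, quantity demanded = (97 − 70)/0.78 = 34.6154.
Sellers' marginal cost at Q' = 34.6154: 22.5 + 0.76·34.6154 = 48.8077.
ΔQ = 48.3766 − 34.6154 = 13.7612; wedge = 70 − 48.8077 = 21.1923.
The triangle = ½ × 13.7612 × 21.1923 = 145.82.

145.82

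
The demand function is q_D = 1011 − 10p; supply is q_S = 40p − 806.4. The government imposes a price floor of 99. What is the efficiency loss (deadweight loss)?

24532.96

In inverse form: demand p = 101.1 − 0.1q, supply p = 20.16 + 0.025q.
Competitive equilibrium: 101.1 − 0.1q = 20.16 + 0.025q → q* = 647.52, p* = 36.348.
At the floor p = 99, quantity demanded = (101.1 − 99)/0.1 = 21.
Sellers' marginal cost at q' = 21: 20.16 + 0.025·21 = 20.685.
Δq = 647.52 − 21 = 626.52; wedge = 99 − 20.685 = 78.315.
Welfare loss = ½ × 626.52 × 78.315 = 24532.96.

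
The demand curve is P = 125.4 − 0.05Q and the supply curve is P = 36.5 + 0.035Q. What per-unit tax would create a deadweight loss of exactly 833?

Competitive equilibrium: 125.4 − 0.05Q = 36.5 + 0.035Q → Q* = 1045.8824, P* = 73.1059.
A tax t gives ΔQ = t/0.085 and wedge t, so DWL = t²/0.17.
t²/0.17 = 833 → t² = 141.61 → t = 11.9.

11.9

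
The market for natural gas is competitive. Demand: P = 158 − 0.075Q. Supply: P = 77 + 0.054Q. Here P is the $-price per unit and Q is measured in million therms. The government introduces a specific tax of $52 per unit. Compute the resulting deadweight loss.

Competitive equilibrium: 158 − 0.075Q = 77 + 0.054Q → Q* = 627.907, P* = 110.907.
With the tax, the buyer price exceeds the seller price by 52: (158 − 0.075Q) − (77 + 0.054Q) = 52 → Q' = 224.8062.
ΔQ = 627.907 − 224.8062 = 403.1008; the wedge equals the tax, 52.
The triangle = ½ × 403.1008 × 52 = $10480.62 million.

$10480.62 million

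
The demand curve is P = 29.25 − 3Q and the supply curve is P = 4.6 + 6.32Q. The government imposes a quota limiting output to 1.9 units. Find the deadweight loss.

2.59

Competitive equilibrium: 29.25 − 3Q = 4.6 + 6.32Q → Q* = 2.6448, P* = 21.3155.
At Q = 1.9: demand price = 29.25 − 3·1.9 = 23.55; supply price = 4.6 + 6.32·1.9 = 16.608.
ΔQ = 2.6448 − 1.9 = 0.7448; wedge = 23.55 − 16.608 = 6.942.
Deadweight loss = ½ × 0.7448 × 6.942 = 2.59.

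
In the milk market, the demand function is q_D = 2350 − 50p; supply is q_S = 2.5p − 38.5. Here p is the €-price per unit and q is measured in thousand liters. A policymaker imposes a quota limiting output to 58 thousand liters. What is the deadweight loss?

€62.40 thousand

In inverse form: demand p = 47 − 0.02q, supply p = 15.4 + 0.4q.
Competitive equilibrium: 47 − 0.02q = 15.4 + 0.4q → q* = 75.2381, p* = 45.4952.
At q = 58: demand price = 47 − 0.02·58 = 45.84; supply price = 15.4 + 0.4·58 = 38.6.
Δq = 75.2381 − 58 = 17.2381; wedge = 45.84 − 38.6 = 7.24.
The triangle = ½ × 17.2381 × 7.24 = €62.40 thousand.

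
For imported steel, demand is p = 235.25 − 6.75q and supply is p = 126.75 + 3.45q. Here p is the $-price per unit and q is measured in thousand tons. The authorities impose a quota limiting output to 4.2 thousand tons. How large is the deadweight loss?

$211.34 thousand

Competitive equilibrium: 235.25 − 6.75q = 126.75 + 3.45q → q* = 10.6373, p* = 163.4485.
At q = 4.2: demand price = 235.25 − 6.75·4.2 = 206.9; supply price = 126.75 + 3.45·4.2 = 141.24.
Δq = 10.6373 − 4.2 = 6.4373; wedge = 206.9 − 141.24 = 65.66.
The triangle = ½ × 6.4373 × 65.66 = $211.34 thousand.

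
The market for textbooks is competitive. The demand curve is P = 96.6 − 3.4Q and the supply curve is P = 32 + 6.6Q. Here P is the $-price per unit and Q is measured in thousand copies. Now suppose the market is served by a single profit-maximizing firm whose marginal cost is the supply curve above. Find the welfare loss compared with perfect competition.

Competitive equilibrium: 96.6 − 3.4Q = 32 + 6.6Q → Q* = 6.46, P* = 74.636.
Marginal revenue: MR = 96.6 − 6.8Q. Set MR = MC: 96.6 − 6.8Q = 32 + 6.6Q → Q_m = 4.8209.
Price P_m = 96.6 − 3.4·4.8209 = 80.2089; MC(Q_m) = 32 + 6.6·4.8209 = 63.8179.
Competitive Q* = 6.46, so ΔQ = 1.6391; wedge = 80.2089 − 63.8179 = 16.391.
Deadweight loss = ½ × 1.6391 × 16.391 = $13.43 thousand.

$13.43 thousand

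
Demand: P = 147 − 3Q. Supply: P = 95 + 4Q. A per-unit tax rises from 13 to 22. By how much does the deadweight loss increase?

Competitive equilibrium: 147 − 3Q = 95 + 4Q → Q* = 7.4286, P* = 124.7143.
For a per-unit tax t: ΔQ = t/7, so DWL = ½·t·(t/7) = t²/14.
At t = 13: DWL = 12.071. At t = 22: DWL = 34.571.
Increase = 34.571 − 12.071 = 22.50.

22.50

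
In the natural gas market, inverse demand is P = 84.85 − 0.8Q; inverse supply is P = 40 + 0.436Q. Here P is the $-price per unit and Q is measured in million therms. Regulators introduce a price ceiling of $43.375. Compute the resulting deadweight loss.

$503.58 million

Competitive equilibrium: 84.85 − 0.8Q = 40 + 0.436Q → Q* = 36.2864, P* = 55.8209.
At the ceiling P = 43.375, quantity supplied = (43.375 − 40)/0.436 = 7.7408.
Willingness to pay at Q' = 7.7408: 84.85 − 0.8·7.7408 = 78.6574.
ΔQ = 36.2864 − 7.7408 = 28.5456; wedge = 78.6574 − 43.375 = 35.2824.
DWL = ½ × 28.5456 × 35.2824 = $503.58 million.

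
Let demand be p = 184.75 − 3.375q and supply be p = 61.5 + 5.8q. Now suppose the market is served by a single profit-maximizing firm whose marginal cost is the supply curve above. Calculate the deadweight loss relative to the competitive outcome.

59.87

Competitive equilibrium: 184.75 − 3.375q = 61.5 + 5.8q → q* = 13.4332, p* = 139.4128.
Marginal revenue: MR = 184.75 − 6.75q. Set MR = MC: 184.75 − 6.75q = 61.5 + 5.8q → q_m = 9.8207.
Price p_m = 184.75 − 3.375·9.8207 = 151.6051; MC(q_m) = 61.5 + 5.8·9.8207 = 118.4601.
Competitive q* = 13.4332, so Δq = 3.6125; wedge = 151.6051 − 118.4601 = 33.145.
Welfare loss = ½ × 3.6125 × 33.145 = 59.87.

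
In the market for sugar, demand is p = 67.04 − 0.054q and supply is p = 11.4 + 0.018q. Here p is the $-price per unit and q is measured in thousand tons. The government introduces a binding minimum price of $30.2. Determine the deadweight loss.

Competitive equilibrium: 67.04 − 0.054q = 11.4 + 0.018q → q* = 772.7778, p* = 25.31.
At the floor p = 30.2, quantity demanded = (67.04 − 30.2)/0.054 = 682.2222.
Sellers' marginal cost at q' = 682.2222: 11.4 + 0.018·682.2222 = 23.68.
Δq = 772.7778 − 682.2222 = 90.5556; wedge = 30.2 − 23.68 = 6.52.
Deadweight loss = ½ × 90.5556 × 6.52 = $295.21 thousand.

$295.21 thousand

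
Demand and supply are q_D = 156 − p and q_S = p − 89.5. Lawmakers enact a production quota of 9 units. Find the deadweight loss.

In inverse form: demand p = 156 − q, supply p = 89.5 + q.
Competitive equilibrium: 156 − q = 89.5 + q → q* = 33.25, p* = 122.75.
At q = 9: demand price = 156 − 1·9 = 147; supply price = 89.5 + 1·9 = 98.5.
Δq = 33.25 − 9 = 24.25; wedge = 147 − 98.5 = 48.5.
Deadweight loss = ½ × 24.25 × 48.5 = 588.06.

588.06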